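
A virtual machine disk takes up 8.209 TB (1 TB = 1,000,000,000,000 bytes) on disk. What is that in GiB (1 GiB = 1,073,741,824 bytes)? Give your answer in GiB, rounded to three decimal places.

8.209 TB = 8.209 × 10^12 bytes = 8,209,000,000,000 bytes
1 GiB = 1,073,741,824 bytes
8,209,000,000,000 / 1,073,741,824 = 7,645.227 GiB

7,645.227 GiB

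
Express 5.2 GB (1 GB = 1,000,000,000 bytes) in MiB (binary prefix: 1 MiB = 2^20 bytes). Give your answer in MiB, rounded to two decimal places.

4,959.11 MiB

5.2 GB × 1,000,000,000 bytes/GB = 5,200,000,000 bytes
1 MiB = 2^20 bytes = 1,048,576 bytes
5,200,000,000 / 1,048,576 = 4,959.11 MiB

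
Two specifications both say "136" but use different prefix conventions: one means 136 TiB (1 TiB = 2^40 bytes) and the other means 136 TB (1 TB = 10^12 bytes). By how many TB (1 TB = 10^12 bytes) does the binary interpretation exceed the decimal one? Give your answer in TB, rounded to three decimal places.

136 TiB = 136 × 1,099,511,627,776 = 149,533,581,377,536 bytes
136 TB = 136 × 1,000,000,000,000 = 136,000,000,000,000 bytes
difference = 13,533,581,377,536 bytes
13,533,581,377,536 / 1,000,000,000,000 = 13.534 TB

13.534 TB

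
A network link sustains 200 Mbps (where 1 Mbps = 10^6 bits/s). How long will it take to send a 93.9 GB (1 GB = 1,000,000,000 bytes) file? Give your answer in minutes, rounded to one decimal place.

93.9 GB = 93,900,000,000 bytes = 751,200,000,000 bits
200 Mbps = 200,000,000 bits/s
time = 751,200,000,000 / 200,000,000 = 3,756.00 s
3,756.00 s / 60 = 62.6 minutes

62.6 minutes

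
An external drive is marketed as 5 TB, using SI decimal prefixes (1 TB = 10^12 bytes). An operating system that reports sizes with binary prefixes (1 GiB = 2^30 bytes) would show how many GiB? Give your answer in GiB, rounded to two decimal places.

5 TB = 5 × 10^12 bytes = 5,000,000,000,000 bytes
1 GiB = 1,073,741,824 bytes
5,000,000,000,000 / 1,073,741,824 = 4,656.61 GiB

4,656.61 GiB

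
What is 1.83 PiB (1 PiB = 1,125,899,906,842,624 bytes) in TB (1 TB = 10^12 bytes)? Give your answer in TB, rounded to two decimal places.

2,060.40 TB

1.83 PiB × 1,125,899,906,842,624 bytes/PiB = 2,060,396,829,522,001.92 bytes
1 TB = 1,000,000,000,000 bytes
2,060,396,829,522,001.92 / 1,000,000,000,000 = 2,060.40 TB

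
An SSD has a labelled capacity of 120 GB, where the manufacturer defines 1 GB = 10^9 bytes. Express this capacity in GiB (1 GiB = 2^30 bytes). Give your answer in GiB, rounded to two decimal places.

111.76 GiB

120 GB = 120 × 10^9 bytes = 120,000,000,000 bytes
1 GiB = 2^30 bytes = 1,073,741,824 bytes
120,000,000,000 / 1,073,741,824 = 111.76 GiB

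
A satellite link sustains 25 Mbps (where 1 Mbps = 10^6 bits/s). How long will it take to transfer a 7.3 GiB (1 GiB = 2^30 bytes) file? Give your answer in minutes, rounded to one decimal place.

41.8 minutes

7.3 GiB = 7,838,315,315.2 bytes = 62,706,522,521.6 bits
25 Mbps = 25,000,000 bits/s
time = 62,706,522,521.6 / 25,000,000 = 2,508.26 s
2,508.26 s / 60 = 41.8 minutes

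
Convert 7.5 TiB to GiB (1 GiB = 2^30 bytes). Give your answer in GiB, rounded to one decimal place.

7.5 TiB = 7.5 × 2^40 bytes = 8,246,337,208,320 bytes
1 GiB = 2^30 bytes = 1,073,741,824 bytes
8,246,337,208,320 / 1,073,741,824 = 7,680.0 GiB

7,680.0 GiB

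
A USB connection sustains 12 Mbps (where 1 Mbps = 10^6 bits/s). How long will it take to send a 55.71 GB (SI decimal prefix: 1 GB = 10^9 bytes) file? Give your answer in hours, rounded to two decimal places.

10.32 hours

55.71 GB = 55,710,000,000 bytes = 445,680,000,000 bits
12 Mbps = 12,000,000 bits/s
time = 445,680,000,000 / 12,000,000 = 37,140.0000 s
37,140.0000 s / 3600 = 10.32 hours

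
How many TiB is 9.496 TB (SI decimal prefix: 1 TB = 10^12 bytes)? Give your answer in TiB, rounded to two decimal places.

9.496 TB × 1,000,000,000,000 bytes/TB = 9,496,000,000,000 bytes
1 TiB = 2^40 bytes = 1,099,511,627,776 bytes
9,496,000,000,000 / 1,099,511,627,776 = 8.64 TiB

8.64 TiB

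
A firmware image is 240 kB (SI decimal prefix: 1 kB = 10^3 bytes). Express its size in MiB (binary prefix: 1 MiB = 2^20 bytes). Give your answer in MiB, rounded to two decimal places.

240 kB = 240 × 10^3 bytes = 240,000 bytes
1 MiB = 1,048,576 bytes
240,000 / 1,048,576 = 0.23 MiB

0.23 MiB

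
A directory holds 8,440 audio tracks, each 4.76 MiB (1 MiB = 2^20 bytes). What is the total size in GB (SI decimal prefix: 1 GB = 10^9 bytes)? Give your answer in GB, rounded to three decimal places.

Total = 8,440 × 4.76 MiB = 40174.4 MiB
= 40174.4 × 1,048,576 bytes = 42,125,911,654.4 bytes
1 GB = 1,000,000,000 bytes
42,125,911,654.4 / 1,000,000,000 = 42.126 GB

42.126 GB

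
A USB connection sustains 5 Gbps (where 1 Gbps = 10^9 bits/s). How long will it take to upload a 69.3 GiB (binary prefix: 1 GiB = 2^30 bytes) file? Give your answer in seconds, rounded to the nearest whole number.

69.3 GiB = 74,410,308,403.2 bytes = 595,282,467,225.6 bits
5 Gbps = 5,000,000,000 bits/s
time = 595,282,467,225.6 / 5,000,000,000 = 119 s

119 seconds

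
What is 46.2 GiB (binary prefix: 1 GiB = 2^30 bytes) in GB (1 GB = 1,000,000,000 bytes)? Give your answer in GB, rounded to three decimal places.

46.2 GiB = 46.2 × 2^30 bytes = 49,606,872,268.8 bytes
1 GB = 1,000,000,000 bytes
49,606,872,268.8 / 1,000,000,000 = 49.607 GB

49.607 GB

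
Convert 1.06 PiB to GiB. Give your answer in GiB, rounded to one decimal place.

1.06 PiB = 1.06 × 2^50 bytes = 1,193,453,901,253,181.44 bytes
1 GiB = 2^30 bytes = 1,073,741,824 bytes
1,193,453,901,253,181.44 / 1,073,741,824 = 1,111,490.6 GiB

1,111,490.6 GiB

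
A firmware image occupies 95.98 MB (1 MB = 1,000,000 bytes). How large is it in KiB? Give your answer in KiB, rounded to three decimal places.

93,730.469 KiB

95.98 MB × 1,000,000 bytes/MB = 95,980,000 bytes
1 KiB = 2^10 bytes = 1,024 bytes
95,980,000 / 1,024 = 93,730.469 KiB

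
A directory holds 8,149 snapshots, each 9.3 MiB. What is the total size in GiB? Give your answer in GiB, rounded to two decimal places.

Total = 8,149 × 9.3 MiB = 75785.7 MiB
= 75785.7 × 1,048,576 bytes = 79,467,066,163.2 bytes
1 GiB = 1,073,741,824 bytes
79,467,066,163.2 / 1,073,741,824 = 74.01 GiB

74.01 GiB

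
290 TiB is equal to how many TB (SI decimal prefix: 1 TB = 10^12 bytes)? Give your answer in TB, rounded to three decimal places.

318.858 TB

290 TiB = 290 × 2^40 bytes = 318,858,372,055,040 bytes
1 TB = 10^12 bytes = 1,000,000,000,000 bytes
318,858,372,055,040 / 1,000,000,000,000 = 318.858 TB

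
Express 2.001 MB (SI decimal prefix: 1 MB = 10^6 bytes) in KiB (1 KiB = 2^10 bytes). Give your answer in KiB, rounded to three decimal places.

2.001 MB = 2.001 × 10^6 bytes = 2,001,000 bytes
1 KiB = 2^10 bytes = 1,024 bytes
2,001,000 / 1,024 = 1,954.102 KiB

1,954.102 KiB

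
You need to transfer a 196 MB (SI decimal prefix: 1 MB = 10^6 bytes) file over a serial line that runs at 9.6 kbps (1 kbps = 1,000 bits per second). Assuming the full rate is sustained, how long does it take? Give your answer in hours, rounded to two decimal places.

45.37 hours

196 MB = 196,000,000 bytes = 1,568,000,000 bits
9.6 kbps = 9,600 bits/s
time = 1,568,000,000 / 9,600 = 163,333.3333 s
163,333.3333 s / 3600 = 45.37 hours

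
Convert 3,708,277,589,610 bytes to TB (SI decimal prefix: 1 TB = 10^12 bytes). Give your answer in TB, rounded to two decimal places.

3,708,277,589,610 bytes given.
1 TB = 1,000,000,000,000 bytes
3,708,277,589,610 / 1,000,000,000,000 = 3.71 TB

3.71 TB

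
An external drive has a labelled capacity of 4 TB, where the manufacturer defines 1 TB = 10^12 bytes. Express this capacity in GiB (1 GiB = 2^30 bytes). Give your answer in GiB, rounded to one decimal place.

4 TB × 1,000,000,000,000 bytes/TB = 4,000,000,000,000 bytes
1 GiB = 2^30 bytes = 1,073,741,824 bytes
4,000,000,000,000 / 1,073,741,824 = 3,725.3 GiB

3,725.3 GiB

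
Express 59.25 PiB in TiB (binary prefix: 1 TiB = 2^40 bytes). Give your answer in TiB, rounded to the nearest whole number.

60,672 TiB

59.25 PiB × 1,125,899,906,842,624 bytes/PiB = 66,709,569,480,425,472 bytes
1 TiB = 1,099,511,627,776 bytes
66,709,569,480,425,472 / 1,099,511,627,776 = 60,672 TiB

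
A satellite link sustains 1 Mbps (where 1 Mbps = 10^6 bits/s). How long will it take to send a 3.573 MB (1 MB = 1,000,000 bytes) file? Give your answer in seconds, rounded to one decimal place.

3.573 MB = 3,573,000 bytes = 28,584,000 bits
1 Mbps = 1,000,000 bits/s
time = 28,584,000 / 1,000,000 = 28.6 s

28.6 seconds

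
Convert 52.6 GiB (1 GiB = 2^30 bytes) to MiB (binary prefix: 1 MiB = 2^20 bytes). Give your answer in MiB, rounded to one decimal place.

52.6 GiB = 52.6 × 2^30 bytes = 56,478,819,942.4 bytes
1 MiB = 2^20 bytes = 1,048,576 bytes
56,478,819,942.4 / 1,048,576 = 53,862.4 MiB

53,862.4 MiB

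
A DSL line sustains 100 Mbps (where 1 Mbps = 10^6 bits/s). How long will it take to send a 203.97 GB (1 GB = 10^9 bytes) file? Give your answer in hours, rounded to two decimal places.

203.97 GB = 203,970,000,000 bytes = 1,631,760,000,000 bits
100 Mbps = 100,000,000 bits/s
time = 1,631,760,000,000 / 100,000,000 = 16,317.6000 s
16,317.6000 s / 3600 = 4.53 hours

4.53 hours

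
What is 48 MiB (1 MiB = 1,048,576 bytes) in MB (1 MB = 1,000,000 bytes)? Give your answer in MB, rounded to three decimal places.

50.332 MB

48 MiB × 1,048,576 bytes/MiB = 50,331,648 bytes
1 MB = 1,000,000 bytes
50,331,648 / 1,000,000 = 50.332 MB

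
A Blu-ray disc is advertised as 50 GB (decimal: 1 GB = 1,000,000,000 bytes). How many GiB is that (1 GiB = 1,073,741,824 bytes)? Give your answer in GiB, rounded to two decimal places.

50 GB = 50 × 10^9 bytes = 50,000,000,000 bytes
1 GiB = 2^30 bytes = 1,073,741,824 bytes
50,000,000,000 / 1,073,741,824 = 46.57 GiB

46.57 GiB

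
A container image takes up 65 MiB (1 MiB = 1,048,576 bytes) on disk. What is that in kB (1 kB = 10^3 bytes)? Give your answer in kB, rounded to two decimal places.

65 MiB = 65 × 2^20 bytes = 68,157,440 bytes
1 kB = 1,000 bytes
68,157,440 / 1,000 = 68,157.44 kB

68,157.44 kB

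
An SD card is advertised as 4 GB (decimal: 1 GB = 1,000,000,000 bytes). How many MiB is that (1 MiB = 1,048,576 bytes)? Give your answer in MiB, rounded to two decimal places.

4 GB × 1,000,000,000 bytes/GB = 4,000,000,000 bytes
1 MiB = 2^20 bytes = 1,048,576 bytes
4,000,000,000 / 1,048,576 = 3,814.70 MiB

3,814.70 MiB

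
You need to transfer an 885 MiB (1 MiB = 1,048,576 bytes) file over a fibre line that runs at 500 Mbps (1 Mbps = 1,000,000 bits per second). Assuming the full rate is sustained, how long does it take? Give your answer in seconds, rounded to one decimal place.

885 MiB = 927,989,760 bytes = 7,423,918,080 bits
500 Mbps = 500,000,000 bits/s
time = 7,423,918,080 / 500,000,000 = 14.8 s

14.8 seconds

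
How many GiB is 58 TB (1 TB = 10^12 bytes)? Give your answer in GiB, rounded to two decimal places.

58 TB = 58 × 10^12 bytes = 58,000,000,000,000 bytes
1 GiB = 2^30 bytes = 1,073,741,824 bytes
58,000,000,000,000 / 1,073,741,824 = 54,016.71 GiB

54,016.71 GiB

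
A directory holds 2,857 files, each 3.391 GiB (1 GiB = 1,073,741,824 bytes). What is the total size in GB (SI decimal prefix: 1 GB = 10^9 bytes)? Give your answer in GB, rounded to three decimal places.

10,402.504 GB

Total = 2,857 × 3.391 GiB = 9688.087 GiB
= 9688.087 × 1,073,741,824 bytes = 10,402,504,206,450.688 bytes
1 GB = 1,000,000,000 bytes
10,402,504,206,450.688 / 1,000,000,000 = 10,402.504 GB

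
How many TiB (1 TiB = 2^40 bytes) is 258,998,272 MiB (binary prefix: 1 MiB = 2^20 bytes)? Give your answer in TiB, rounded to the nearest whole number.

247 TiB

258,998,272 MiB = 258,998,272 × 2^20 bytes = 271,579,372,060,672 bytes
1 TiB = 2^40 bytes = 1,099,511,627,776 bytes
271,579,372,060,672 / 1,099,511,627,776 = 247 TiB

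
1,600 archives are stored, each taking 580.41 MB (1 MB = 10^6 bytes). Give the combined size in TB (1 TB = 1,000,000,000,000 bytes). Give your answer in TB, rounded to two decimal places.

0.93 TB

Total = 1,600 × 580.41 MB = 928,656 MB
= 928,656 × 1,000,000 bytes = 928,656,000,000 bytes
1 TB = 1,000,000,000,000 bytes
928,656,000,000 / 1,000,000,000,000 = 0.93 TB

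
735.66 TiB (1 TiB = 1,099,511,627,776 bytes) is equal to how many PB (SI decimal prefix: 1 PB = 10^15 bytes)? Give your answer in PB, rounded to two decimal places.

735.66 TiB × 1,099,511,627,776 bytes/TiB = 808,866,724,089,692.16 bytes
1 PB = 10^15 bytes = 1,000,000,000,000,000 bytes
808,866,724,089,692.16 / 1,000,000,000,000,000 = 0.81 PB

0.81 PB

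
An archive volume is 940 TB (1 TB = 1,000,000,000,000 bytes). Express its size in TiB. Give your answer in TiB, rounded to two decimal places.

854.93 TiB

940 TB = 940 × 10^12 bytes = 940,000,000,000,000 bytes
1 TiB = 2^40 bytes = 1,099,511,627,776 bytes
940,000,000,000,000 / 1,099,511,627,776 = 854.93 TiB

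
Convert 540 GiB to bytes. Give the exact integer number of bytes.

579,820,584,960 bytes

540 × 1,073,741,824 = 579,820,584,960 bytes  (1 GiB = 2^30 bytes)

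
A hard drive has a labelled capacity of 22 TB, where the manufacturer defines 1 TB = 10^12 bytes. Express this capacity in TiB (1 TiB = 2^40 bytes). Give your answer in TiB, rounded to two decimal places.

20.01 TiB

22 TB × 1,000,000,000,000 bytes/TB = 22,000,000,000,000 bytes
1 TiB = 1,099,511,627,776 bytes
22,000,000,000,000 / 1,099,511,627,776 = 20.01 TiB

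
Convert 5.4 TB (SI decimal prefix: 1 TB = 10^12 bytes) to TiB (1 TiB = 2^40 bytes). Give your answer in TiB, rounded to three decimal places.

5.4 TB = 5.4 × 10^12 bytes = 5,400,000,000,000 bytes
1 TiB = 2^40 bytes = 1,099,511,627,776 bytes
5,400,000,000,000 / 1,099,511,627,776 = 4.911 TiB

4.911 TiB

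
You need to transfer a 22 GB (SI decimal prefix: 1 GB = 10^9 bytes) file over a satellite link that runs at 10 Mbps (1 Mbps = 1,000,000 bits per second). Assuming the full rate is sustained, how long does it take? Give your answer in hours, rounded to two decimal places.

22 GB = 22,000,000,000 bytes = 176,000,000,000 bits
10 Mbps = 10,000,000 bits/s
time = 176,000,000,000 / 10,000,000 = 17,600.0000 s
17,600.0000 s / 3600 = 4.89 hours

4.89 hours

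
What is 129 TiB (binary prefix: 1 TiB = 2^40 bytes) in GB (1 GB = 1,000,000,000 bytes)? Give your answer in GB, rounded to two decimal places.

141,837.00 GB

129 TiB = 129 × 2^40 bytes = 141,836,999,983,104 bytes
1 GB = 1,000,000,000 bytes
141,836,999,983,104 / 1,000,000,000 = 141,837.00 GB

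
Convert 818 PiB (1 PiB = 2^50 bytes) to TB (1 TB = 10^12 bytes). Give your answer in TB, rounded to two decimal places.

920,986.12 TB

818 PiB × 1,125,899,906,842,624 bytes/PiB = 920,986,123,797,266,432 bytes
1 TB = 1,000,000,000,000 bytes
920,986,123,797,266,432 / 1,000,000,000,000 = 920,986.12 TB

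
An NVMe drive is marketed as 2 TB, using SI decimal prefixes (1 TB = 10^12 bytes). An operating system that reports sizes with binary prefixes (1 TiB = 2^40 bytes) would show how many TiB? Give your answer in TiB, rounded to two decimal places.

1.82 TiB

2 TB × 1,000,000,000,000 bytes/TB = 2,000,000,000,000 bytes
1 TiB = 1,099,511,627,776 bytes
2,000,000,000,000 / 1,099,511,627,776 = 1.82 TiB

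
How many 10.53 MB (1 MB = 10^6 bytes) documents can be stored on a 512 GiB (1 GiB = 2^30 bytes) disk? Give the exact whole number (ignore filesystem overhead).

52,208

Capacity: 512 GiB = 549,755,813,888 bytes
Per item: 10.53 MB = 10,530,000 bytes
⌊549,755,813,888 / 10,530,000⌋ = 52,208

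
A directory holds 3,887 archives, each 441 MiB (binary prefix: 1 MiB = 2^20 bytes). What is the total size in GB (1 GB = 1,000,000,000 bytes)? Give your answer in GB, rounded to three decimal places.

Total = 3,887 × 441 MiB = 1,714,167 MiB
= 1,714,167 × 1,048,576 bytes = 1,797,434,376,192 bytes
1 GB = 1,000,000,000 bytes
1,797,434,376,192 / 1,000,000,000 = 1,797.434 GB

1,797.434 GB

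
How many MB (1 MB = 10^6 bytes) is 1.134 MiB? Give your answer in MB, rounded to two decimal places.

1.134 MiB = 1.134 × 2^20 bytes = 1,189,085.184 bytes
1 MB = 10^6 bytes = 1,000,000 bytes
1,189,085.184 / 1,000,000 = 1.19 MB

1.19 MB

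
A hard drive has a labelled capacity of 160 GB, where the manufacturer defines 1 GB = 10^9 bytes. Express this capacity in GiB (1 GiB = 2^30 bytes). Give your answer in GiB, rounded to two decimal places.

149.01 GiB

160 GB × 1,000,000,000 bytes/GB = 160,000,000,000 bytes
1 GiB = 2^30 bytes = 1,073,741,824 bytes
160,000,000,000 / 1,073,741,824 = 149.01 GiB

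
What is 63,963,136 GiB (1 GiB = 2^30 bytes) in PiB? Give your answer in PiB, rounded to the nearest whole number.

61 PiB

63,963,136 GiB = 63,963,136 × 2^30 bytes = 68,679,894,317,400,064 bytes
1 PiB = 2^50 bytes = 1,125,899,906,842,624 bytes
68,679,894,317,400,064 / 1,125,899,906,842,624 = 61 PiB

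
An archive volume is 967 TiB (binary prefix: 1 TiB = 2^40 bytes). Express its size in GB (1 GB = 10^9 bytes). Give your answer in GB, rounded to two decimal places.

967 TiB = 967 × 2^40 bytes = 1,063,227,744,059,392 bytes
1 GB = 10^9 bytes = 1,000,000,000 bytes
1,063,227,744,059,392 / 1,000,000,000 = 1,063,227.74 GB

1,063,227.74 GB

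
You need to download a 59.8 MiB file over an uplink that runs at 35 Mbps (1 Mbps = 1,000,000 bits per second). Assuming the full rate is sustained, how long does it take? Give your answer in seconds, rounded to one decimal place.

59.8 MiB = 62,704,844.8 bytes = 501,638,758.4 bits
35 Mbps = 35,000,000 bits/s
time = 501,638,758.4 / 35,000,000 = 14.3 s

14.3 seconds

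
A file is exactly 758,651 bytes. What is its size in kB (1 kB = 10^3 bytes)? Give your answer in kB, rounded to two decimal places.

758,651 bytes given.
1 kB = 10^3 bytes = 1,000 bytes
758,651 / 1,000 = 758.65 kB

758.65 kB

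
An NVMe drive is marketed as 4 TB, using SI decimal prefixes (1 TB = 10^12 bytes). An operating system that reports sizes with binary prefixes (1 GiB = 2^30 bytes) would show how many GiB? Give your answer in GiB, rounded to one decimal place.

4 TB = 4 × 10^12 bytes = 4,000,000,000,000 bytes
1 GiB = 2^30 bytes = 1,073,741,824 bytes
4,000,000,000,000 / 1,073,741,824 = 3,725.3 GiB

3,725.3 GiB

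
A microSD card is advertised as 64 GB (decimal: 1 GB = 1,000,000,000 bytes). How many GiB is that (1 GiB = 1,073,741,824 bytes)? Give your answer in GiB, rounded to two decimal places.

64 GB × 1,000,000,000 bytes/GB = 64,000,000,000 bytes
1 GiB = 1,073,741,824 bytes
64,000,000,000 / 1,073,741,824 = 59.60 GiB

59.60 GiB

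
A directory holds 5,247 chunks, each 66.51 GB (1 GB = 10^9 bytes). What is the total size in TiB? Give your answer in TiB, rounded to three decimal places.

Total = 5,247 × 66.51 GB = 348977.97 GB
= 348977.97 × 1,000,000,000 bytes = 348,977,970,000,000 bytes
1 TiB = 1,099,511,627,776 bytes
348,977,970,000,000 / 1,099,511,627,776 = 317.394 TiB

317.394 TiB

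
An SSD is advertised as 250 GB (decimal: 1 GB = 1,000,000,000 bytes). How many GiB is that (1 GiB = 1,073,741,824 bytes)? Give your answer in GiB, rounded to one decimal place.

250 GB × 1,000,000,000 bytes/GB = 250,000,000,000 bytes
1 GiB = 1,073,741,824 bytes
250,000,000,000 / 1,073,741,824 = 232.8 GiB

232.8 GiB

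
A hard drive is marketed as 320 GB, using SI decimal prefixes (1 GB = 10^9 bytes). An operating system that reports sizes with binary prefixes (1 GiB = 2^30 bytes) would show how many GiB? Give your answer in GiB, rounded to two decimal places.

298.02 GiB

320 GB × 1,000,000,000 bytes/GB = 320,000,000,000 bytes
1 GiB = 1,073,741,824 bytes
320,000,000,000 / 1,073,741,824 = 298.02 GiB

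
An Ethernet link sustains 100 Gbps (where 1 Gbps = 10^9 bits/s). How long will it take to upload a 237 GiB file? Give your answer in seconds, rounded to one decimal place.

20.4 seconds

237 GiB = 254,476,812,288 bytes = 2,035,814,498,304 bits
100 Gbps = 100,000,000,000 bits/s
time = 2,035,814,498,304 / 100,000,000,000 = 20.4 s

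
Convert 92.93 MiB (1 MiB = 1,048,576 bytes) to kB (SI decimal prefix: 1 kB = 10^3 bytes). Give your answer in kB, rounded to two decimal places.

92.93 MiB = 92.93 × 2^20 bytes = 97,444,167.68 bytes
1 kB = 1,000 bytes
97,444,167.68 / 1,000 = 97,444.17 kB

97,444.17 kB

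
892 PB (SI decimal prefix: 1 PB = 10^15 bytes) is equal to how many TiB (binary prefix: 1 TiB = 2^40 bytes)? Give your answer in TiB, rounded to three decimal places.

811,269.274 TiB

892 PB × 1,000,000,000,000,000 bytes/PB = 892,000,000,000,000,000 bytes
1 TiB = 1,099,511,627,776 bytes
892,000,000,000,000,000 / 1,099,511,627,776 = 811,269.274 TiB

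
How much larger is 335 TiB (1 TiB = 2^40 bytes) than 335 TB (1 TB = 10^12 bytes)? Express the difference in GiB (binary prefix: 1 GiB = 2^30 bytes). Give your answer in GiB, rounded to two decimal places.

335 TiB = 335 × 1,099,511,627,776 = 368,336,395,304,960 bytes
335 TB = 335 × 1,000,000,000,000 = 335,000,000,000,000 bytes
difference = 33,336,395,304,960 bytes
33,336,395,304,960 / 1,073,741,824 = 31,046.94 GiB

31,046.94 GiB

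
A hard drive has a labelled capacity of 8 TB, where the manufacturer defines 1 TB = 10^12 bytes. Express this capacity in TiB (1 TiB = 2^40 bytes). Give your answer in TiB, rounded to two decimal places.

8 TB = 8 × 10^12 bytes = 8,000,000,000,000 bytes
1 TiB = 1,099,511,627,776 bytes
8,000,000,000,000 / 1,099,511,627,776 = 7.28 TiB

7.28 TiB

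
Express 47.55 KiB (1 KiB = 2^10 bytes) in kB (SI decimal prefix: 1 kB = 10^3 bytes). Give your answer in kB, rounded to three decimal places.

47.55 KiB = 47.55 × 2^10 bytes = 48,691.2 bytes
1 kB = 1,000 bytes
48,691.2 / 1,000 = 48.691 kB

48.691 kB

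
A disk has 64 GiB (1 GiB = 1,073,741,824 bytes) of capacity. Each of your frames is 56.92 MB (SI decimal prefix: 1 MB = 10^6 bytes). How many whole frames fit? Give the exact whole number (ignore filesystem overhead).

1,207

Capacity: 64 GiB = 68,719,476,736 bytes
Per item: 56.92 MB = 56,920,000 bytes
⌊68,719,476,736 / 56,920,000⌋ = 1,207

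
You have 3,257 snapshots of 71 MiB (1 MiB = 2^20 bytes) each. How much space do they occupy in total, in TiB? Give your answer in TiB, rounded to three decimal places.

Total = 3,257 × 71 MiB = 231,247 MiB
= 231,247 × 1,048,576 bytes = 242,480,054,272 bytes
1 TiB = 1,099,511,627,776 bytes
242,480,054,272 / 1,099,511,627,776 = 0.221 TiB

0.221 TiB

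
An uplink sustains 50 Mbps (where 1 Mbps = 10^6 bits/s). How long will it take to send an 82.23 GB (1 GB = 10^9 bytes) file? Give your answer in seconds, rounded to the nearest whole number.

82.23 GB = 82,230,000,000 bytes = 657,840,000,000 bits
50 Mbps = 50,000,000 bits/s
time = 657,840,000,000 / 50,000,000 = 13,157 s

13,157 seconds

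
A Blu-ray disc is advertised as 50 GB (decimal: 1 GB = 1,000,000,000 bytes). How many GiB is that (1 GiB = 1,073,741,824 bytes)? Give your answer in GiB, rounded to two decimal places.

46.57 GiB

50 GB × 1,000,000,000 bytes/GB = 50,000,000,000 bytes
1 GiB = 1,073,741,824 bytes
50,000,000,000 / 1,073,741,824 = 46.57 GiB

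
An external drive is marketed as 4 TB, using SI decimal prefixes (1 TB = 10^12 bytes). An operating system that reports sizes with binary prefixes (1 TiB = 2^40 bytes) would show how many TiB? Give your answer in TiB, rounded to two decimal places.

3.64 TiB

4 TB × 1,000,000,000,000 bytes/TB = 4,000,000,000,000 bytes
1 TiB = 2^40 bytes = 1,099,511,627,776 bytes
4,000,000,000,000 / 1,099,511,627,776 = 3.64 TiB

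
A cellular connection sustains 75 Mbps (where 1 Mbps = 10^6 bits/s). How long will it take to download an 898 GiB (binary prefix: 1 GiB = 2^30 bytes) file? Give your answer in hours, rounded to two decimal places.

898 GiB = 964,220,157,952 bytes = 7,713,761,263,616 bits
75 Mbps = 75,000,000 bits/s
time = 7,713,761,263,616 / 75,000,000 = 102,850.1502 s
102,850.1502 s / 3600 = 28.57 hours

28.57 hours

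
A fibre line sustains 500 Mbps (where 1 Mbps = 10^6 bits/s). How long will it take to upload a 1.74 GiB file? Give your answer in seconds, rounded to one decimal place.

29.9 seconds

1.74 GiB = 1,868,310,773.76 bytes = 14,946,486,190.08 bits
500 Mbps = 500,000,000 bits/s
time = 14,946,486,190.08 / 500,000,000 = 29.9 s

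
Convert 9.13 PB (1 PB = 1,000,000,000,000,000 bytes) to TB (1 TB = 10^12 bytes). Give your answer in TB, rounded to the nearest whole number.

9,130 TB

9.13 PB × 1,000,000,000,000,000 bytes/PB = 9,130,000,000,000,000 bytes
1 TB = 10^12 bytes = 1,000,000,000,000 bytes
9,130,000,000,000,000 / 1,000,000,000,000 = 9,130 TB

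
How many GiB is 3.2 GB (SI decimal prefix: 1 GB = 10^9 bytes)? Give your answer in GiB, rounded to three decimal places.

2.980 GiB

3.2 GB × 1,000,000,000 bytes/GB = 3,200,000,000 bytes
1 GiB = 2^30 bytes = 1,073,741,824 bytes
3,200,000,000 / 1,073,741,824 = 2.980 GiB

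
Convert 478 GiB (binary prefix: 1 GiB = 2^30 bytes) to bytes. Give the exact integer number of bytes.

513,248,591,872 bytes

478 × 1,073,741,824 = 513,248,591,872 bytes  (1 GiB = 2^30 bytes)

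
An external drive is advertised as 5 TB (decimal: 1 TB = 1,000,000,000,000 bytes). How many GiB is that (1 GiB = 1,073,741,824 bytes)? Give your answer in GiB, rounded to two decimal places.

5 TB × 1,000,000,000,000 bytes/TB = 5,000,000,000,000 bytes
1 GiB = 2^30 bytes = 1,073,741,824 bytes
5,000,000,000,000 / 1,073,741,824 = 4,656.61 GiB

4,656.61 GiB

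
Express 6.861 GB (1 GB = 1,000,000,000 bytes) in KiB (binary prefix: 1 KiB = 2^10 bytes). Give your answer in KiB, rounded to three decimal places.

6,700,195.313 KiB

6.861 GB = 6.861 × 10^9 bytes = 6,861,000,000 bytes
1 KiB = 2^10 bytes = 1,024 bytes
6,861,000,000 / 1,024 = 6,700,195.313 KiB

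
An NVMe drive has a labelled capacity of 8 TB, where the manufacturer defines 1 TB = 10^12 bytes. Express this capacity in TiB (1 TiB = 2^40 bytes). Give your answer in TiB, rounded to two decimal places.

8 TB = 8 × 10^12 bytes = 8,000,000,000,000 bytes
1 TiB = 1,099,511,627,776 bytes
8,000,000,000,000 / 1,099,511,627,776 = 7.28 TiB

7.28 TiB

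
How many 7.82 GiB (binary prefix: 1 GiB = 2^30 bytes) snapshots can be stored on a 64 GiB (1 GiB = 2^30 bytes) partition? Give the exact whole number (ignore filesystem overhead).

Capacity: 64 GiB = 68,719,476,736 bytes
Per item: 7.82 GiB = 8,396,661,063.68 bytes
⌊68,719,476,736 / 8,396,661,063.68⌋ = 8

8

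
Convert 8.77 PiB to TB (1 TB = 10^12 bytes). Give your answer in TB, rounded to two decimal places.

8.77 PiB = 8.77 × 2^50 bytes = 9,874,142,183,009,812.48 bytes
1 TB = 10^12 bytes = 1,000,000,000,000 bytes
9,874,142,183,009,812.48 / 1,000,000,000,000 = 9,874.14 TB

9,874.14 TB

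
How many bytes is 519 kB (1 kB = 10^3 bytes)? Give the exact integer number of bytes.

519,000 bytes

519 × 1,000 = 519,000 bytes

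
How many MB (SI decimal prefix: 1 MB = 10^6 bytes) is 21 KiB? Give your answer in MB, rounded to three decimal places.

0.022 MB

21 KiB = 21 × 2^10 bytes = 21,504 bytes
1 MB = 1,000,000 bytes
21,504 / 1,000,000 = 0.022 MB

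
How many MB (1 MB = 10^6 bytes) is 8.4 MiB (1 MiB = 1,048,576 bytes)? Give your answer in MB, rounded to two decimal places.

8.81 MB

8.4 MiB = 8.4 × 2^20 bytes = 8,808,038.4 bytes
1 MB = 1,000,000 bytes
8,808,038.4 / 1,000,000 = 8.81 MB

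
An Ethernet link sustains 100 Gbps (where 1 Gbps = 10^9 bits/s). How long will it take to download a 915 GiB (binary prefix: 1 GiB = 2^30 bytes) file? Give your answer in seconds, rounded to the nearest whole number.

79 seconds

915 GiB = 982,473,768,960 bytes = 7,859,790,151,680 bits
100 Gbps = 100,000,000,000 bits/s
time = 7,859,790,151,680 / 100,000,000,000 = 79 s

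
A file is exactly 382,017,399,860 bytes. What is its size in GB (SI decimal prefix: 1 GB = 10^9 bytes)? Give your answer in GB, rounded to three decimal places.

382.017 GB

382,017,399,860 bytes given.
1 GB = 10^9 bytes = 1,000,000,000 bytes
382,017,399,860 / 1,000,000,000 = 382.017 GB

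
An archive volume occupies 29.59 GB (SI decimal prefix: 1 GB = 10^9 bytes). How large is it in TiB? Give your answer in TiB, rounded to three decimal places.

29.59 GB × 1,000,000,000 bytes/GB = 29,590,000,000 bytes
1 TiB = 1,099,511,627,776 bytes
29,590,000,000 / 1,099,511,627,776 = 0.027 TiB

0.027 TiB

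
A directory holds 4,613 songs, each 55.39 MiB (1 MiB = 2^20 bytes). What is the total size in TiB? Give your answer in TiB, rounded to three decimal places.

0.244 TiB

Total = 4,613 × 55.39 MiB = 255514.07 MiB
= 255514.07 × 1,048,576 bytes = 267,925,921,464.32 bytes
1 TiB = 1,099,511,627,776 bytes
267,925,921,464.32 / 1,099,511,627,776 = 0.244 TiB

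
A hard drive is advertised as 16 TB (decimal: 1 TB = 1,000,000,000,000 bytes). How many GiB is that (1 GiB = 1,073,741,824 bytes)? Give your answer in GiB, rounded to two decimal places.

16 TB × 1,000,000,000,000 bytes/TB = 16,000,000,000,000 bytes
1 GiB = 1,073,741,824 bytes
16,000,000,000,000 / 1,073,741,824 = 14,901.16 GiB

14,901.16 GiB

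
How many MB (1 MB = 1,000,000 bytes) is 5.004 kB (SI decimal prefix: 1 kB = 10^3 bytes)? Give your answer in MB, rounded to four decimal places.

0.0050 MB

5.004 kB = 5.004 × 10^3 bytes = 5,004 bytes
1 MB = 1,000,000 bytes
5,004 / 1,000,000 = 0.0050 MB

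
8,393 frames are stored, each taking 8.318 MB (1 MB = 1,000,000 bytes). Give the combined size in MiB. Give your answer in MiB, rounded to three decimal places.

66,578.840 MiB

Total = 8,393 × 8.318 MB = 69812.974 MB
= 69812.974 × 1,000,000 bytes = 69,812,974,000 bytes
1 MiB = 1,048,576 bytes
69,812,974,000 / 1,048,576 = 66,578.840 MiB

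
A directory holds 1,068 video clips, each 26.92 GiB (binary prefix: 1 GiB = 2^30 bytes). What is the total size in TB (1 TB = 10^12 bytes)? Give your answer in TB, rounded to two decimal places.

Total = 1,068 × 26.92 GiB = 28750.56 GiB
= 28750.56 × 1,073,741,824 bytes = 30,870,678,735,421.44 bytes
1 TB = 1,000,000,000,000 bytes
30,870,678,735,421.44 / 1,000,000,000,000 = 30.87 TB

30.87 TB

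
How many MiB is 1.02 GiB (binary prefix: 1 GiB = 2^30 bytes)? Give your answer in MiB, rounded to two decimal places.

1.02 GiB = 1.02 × 2^30 bytes = 1,095,216,660.48 bytes
1 MiB = 1,048,576 bytes
1,095,216,660.48 / 1,048,576 = 1,044.48 MiB

1,044.48 MiB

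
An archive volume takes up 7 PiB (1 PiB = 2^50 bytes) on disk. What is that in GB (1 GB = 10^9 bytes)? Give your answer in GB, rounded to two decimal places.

7 PiB × 1,125,899,906,842,624 bytes/PiB = 7,881,299,347,898,368 bytes
1 GB = 10^9 bytes = 1,000,000,000 bytes
7,881,299,347,898,368 / 1,000,000,000 = 7,881,299.35 GB

7,881,299.35 GB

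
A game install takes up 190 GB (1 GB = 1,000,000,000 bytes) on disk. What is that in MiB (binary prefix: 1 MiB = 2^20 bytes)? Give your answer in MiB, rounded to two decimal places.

181,198.12 MiB

190 GB = 190 × 10^9 bytes = 190,000,000,000 bytes
1 MiB = 1,048,576 bytes
190,000,000,000 / 1,048,576 = 181,198.12 MiB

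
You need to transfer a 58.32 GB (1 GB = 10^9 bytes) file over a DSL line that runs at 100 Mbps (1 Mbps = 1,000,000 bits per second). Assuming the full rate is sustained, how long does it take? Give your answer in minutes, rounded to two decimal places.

58.32 GB = 58,320,000,000 bytes = 466,560,000,000 bits
100 Mbps = 100,000,000 bits/s
time = 466,560,000,000 / 100,000,000 = 4,665.600 s
4,665.600 s / 60 = 77.76 minutes

77.76 minutes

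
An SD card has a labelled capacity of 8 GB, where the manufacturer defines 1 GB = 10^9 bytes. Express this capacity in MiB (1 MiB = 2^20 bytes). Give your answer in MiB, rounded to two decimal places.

8 GB = 8 × 10^9 bytes = 8,000,000,000 bytes
1 MiB = 1,048,576 bytes
8,000,000,000 / 1,048,576 = 7,629.39 MiB

7,629.39 MiB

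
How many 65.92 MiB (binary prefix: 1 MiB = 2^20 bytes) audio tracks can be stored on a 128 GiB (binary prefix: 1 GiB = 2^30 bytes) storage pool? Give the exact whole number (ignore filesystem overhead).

1,988

Capacity: 128 GiB = 137,438,953,472 bytes
Per item: 65.92 MiB = 69,122,129.92 bytes
⌊137,438,953,472 / 69,122,129.92⌋ = 1,988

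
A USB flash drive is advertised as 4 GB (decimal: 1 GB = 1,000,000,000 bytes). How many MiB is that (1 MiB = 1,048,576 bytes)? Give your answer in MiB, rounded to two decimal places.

3,814.70 MiB

4 GB = 4 × 10^9 bytes = 4,000,000,000 bytes
1 MiB = 2^20 bytes = 1,048,576 bytes
4,000,000,000 / 1,048,576 = 3,814.70 MiB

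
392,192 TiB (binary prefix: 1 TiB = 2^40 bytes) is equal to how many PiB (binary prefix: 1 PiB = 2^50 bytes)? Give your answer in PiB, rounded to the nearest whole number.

392,192 TiB × 1,099,511,627,776 bytes/TiB = 431,219,664,320,724,992 bytes
1 PiB = 1,125,899,906,842,624 bytes
431,219,664,320,724,992 / 1,125,899,906,842,624 = 383 PiB

383 PiB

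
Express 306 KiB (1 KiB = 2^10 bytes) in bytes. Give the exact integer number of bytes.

313,344 bytes

306 × 1,024 = 313,344 bytes  (1 KiB = 2^10 bytes)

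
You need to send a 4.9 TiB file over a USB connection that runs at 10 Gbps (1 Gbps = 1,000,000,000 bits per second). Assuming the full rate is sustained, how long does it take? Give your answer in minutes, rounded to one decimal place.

4.9 TiB = 5,387,606,976,102.4 bytes = 43,100,855,808,819.2 bits
10 Gbps = 10,000,000,000 bits/s
time = 43,100,855,808,819.2 / 10,000,000,000 = 4,310.09 s
4,310.09 s / 60 = 71.8 minutes

71.8 minutes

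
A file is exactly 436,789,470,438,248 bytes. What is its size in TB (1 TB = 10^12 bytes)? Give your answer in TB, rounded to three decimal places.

436.789 TB

436,789,470,438,248 bytes given.
1 TB = 1,000,000,000,000 bytes
436,789,470,438,248 / 1,000,000,000,000 = 436.789 TB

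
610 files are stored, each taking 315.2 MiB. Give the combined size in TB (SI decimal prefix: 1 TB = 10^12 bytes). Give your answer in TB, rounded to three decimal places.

Total = 610 × 315.2 MiB = 192,272 MiB
= 192,272 × 1,048,576 bytes = 201,611,804,672 bytes
1 TB = 1,000,000,000,000 bytes
201,611,804,672 / 1,000,000,000,000 = 0.202 TB

0.202 TB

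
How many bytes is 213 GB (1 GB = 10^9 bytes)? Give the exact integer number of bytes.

213,000,000,000 bytes

213 × 1,000,000,000 = 213,000,000,000 bytes  (1 GB = 10^9 bytes)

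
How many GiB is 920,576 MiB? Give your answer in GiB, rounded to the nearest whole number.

899 GiB

920,576 MiB = 920,576 × 2^20 bytes = 965,293,899,776 bytes
1 GiB = 2^30 bytes = 1,073,741,824 bytes
965,293,899,776 / 1,073,741,824 = 899 GiB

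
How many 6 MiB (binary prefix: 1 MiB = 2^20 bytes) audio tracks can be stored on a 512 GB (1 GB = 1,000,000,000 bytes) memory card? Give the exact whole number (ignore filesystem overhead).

81,380

Capacity: 512 GB = 512,000,000,000 bytes
Per item: 6 MiB = 6,291,456 bytes
⌊512,000,000,000 / 6,291,456⌋ = 81,380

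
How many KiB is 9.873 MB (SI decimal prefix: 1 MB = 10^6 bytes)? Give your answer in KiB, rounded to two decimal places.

9,641.60 KiB

9.873 MB × 1,000,000 bytes/MB = 9,873,000 bytes
1 KiB = 2^10 bytes = 1,024 bytes
9,873,000 / 1,024 = 9,641.60 KiB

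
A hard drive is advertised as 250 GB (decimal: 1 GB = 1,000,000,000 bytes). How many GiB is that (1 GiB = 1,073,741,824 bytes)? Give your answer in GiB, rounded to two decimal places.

250 GB = 250 × 10^9 bytes = 250,000,000,000 bytes
1 GiB = 1,073,741,824 bytes
250,000,000,000 / 1,073,741,824 = 232.83 GiB

232.83 GiB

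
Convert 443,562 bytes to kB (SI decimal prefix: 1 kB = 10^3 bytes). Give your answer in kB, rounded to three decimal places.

443.562 kB

443,562 bytes given.
1 kB = 10^3 bytes = 1,000 bytes
443,562 / 1,000 = 443.562 kB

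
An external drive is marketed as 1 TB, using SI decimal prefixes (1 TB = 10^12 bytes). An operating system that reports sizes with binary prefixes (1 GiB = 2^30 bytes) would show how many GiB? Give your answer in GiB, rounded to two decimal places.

931.32 GiB

1 TB = 1 × 10^12 bytes = 1,000,000,000,000 bytes
1 GiB = 2^30 bytes = 1,073,741,824 bytes
1,000,000,000,000 / 1,073,741,824 = 931.32 GiB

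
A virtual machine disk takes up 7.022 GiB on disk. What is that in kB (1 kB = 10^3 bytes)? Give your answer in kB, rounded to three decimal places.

7.022 GiB = 7.022 × 2^30 bytes = 7,539,815,088.128 bytes
1 kB = 10^3 bytes = 1,000 bytes
7,539,815,088.128 / 1,000 = 7,539,815.088 kB

7,539,815.088 kB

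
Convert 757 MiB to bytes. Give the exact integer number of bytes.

793,772,032 bytes

757 × 1,048,576 = 793,772,032 bytes  (1 MiB = 2^20 bytes)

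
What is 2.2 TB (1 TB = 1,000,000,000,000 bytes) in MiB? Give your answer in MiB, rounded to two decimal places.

2,098,083.50 MiB

2.2 TB × 1,000,000,000,000 bytes/TB = 2,200,000,000,000 bytes
1 MiB = 2^20 bytes = 1,048,576 bytes
2,200,000,000,000 / 1,048,576 = 2,098,083.50 MiB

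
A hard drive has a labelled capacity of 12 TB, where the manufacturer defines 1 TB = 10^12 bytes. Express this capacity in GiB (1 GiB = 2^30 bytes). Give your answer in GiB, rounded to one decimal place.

12 TB × 1,000,000,000,000 bytes/TB = 12,000,000,000,000 bytes
1 GiB = 2^30 bytes = 1,073,741,824 bytes
12,000,000,000,000 / 1,073,741,824 = 11,175.9 GiB

11,175.9 GiB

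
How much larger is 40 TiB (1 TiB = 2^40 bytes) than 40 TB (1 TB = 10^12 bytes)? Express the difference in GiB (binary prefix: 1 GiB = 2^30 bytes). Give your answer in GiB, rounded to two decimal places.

3,707.10 GiB

40 TiB = 40 × 1,099,511,627,776 = 43,980,465,111,040 bytes
40 TB = 40 × 1,000,000,000,000 = 40,000,000,000,000 bytes
difference = 3,980,465,111,040 bytes
3,980,465,111,040 / 1,073,741,824 = 3,707.10 GiB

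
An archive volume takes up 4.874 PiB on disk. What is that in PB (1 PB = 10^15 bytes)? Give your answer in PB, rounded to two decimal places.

5.49 PB

4.874 PiB × 1,125,899,906,842,624 bytes/PiB = 5,487,636,145,950,949.376 bytes
1 PB = 10^15 bytes = 1,000,000,000,000,000 bytes
5,487,636,145,950,949.376 / 1,000,000,000,000,000 = 5.49 PB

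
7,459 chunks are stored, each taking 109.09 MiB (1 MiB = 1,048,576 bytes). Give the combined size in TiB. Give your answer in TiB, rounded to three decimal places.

0.776 TiB

Total = 7,459 × 109.09 MiB = 813702.31 MiB
= 813702.31 × 1,048,576 bytes = 853,228,713,410.56 bytes
1 TiB = 1,099,511,627,776 bytes
853,228,713,410.56 / 1,099,511,627,776 = 0.776 TiB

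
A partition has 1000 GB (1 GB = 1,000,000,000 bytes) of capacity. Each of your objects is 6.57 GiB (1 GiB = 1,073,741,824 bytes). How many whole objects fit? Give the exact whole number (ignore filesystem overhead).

Capacity: 1000 GB = 1,000,000,000,000 bytes
Per item: 6.57 GiB = 7,054,483,783.68 bytes
⌊1,000,000,000,000 / 7,054,483,783.68⌋ = 141

141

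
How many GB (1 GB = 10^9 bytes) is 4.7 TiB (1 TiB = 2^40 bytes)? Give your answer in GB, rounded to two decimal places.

4.7 TiB = 4.7 × 2^40 bytes = 5,167,704,650,547.2 bytes
1 GB = 10^9 bytes = 1,000,000,000 bytes
5,167,704,650,547.2 / 1,000,000,000 = 5,167.70 GB

5,167.70 GB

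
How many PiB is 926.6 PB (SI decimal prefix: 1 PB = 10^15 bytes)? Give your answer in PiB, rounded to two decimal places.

822.99 PiB

926.6 PB = 926.6 × 10^15 bytes = 926,600,000,000,000,000 bytes
1 PiB = 2^50 bytes = 1,125,899,906,842,624 bytes
926,600,000,000,000,000 / 1,125,899,906,842,624 = 822.99 PiB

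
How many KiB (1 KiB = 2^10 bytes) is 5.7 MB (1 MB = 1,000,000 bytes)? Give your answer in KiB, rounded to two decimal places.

5,566.41 KiB

5.7 MB = 5.7 × 10^6 bytes = 5,700,000 bytes
1 KiB = 2^10 bytes = 1,024 bytes
5,700,000 / 1,024 = 5,566.41 KiB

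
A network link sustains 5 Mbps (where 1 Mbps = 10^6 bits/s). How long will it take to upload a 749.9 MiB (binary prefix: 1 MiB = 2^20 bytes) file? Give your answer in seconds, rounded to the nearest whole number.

749.9 MiB = 786,327,142.4 bytes = 6,290,617,139.2 bits
5 Mbps = 5,000,000 bits/s
time = 6,290,617,139.2 / 5,000,000 = 1,258 s

1,258 seconds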